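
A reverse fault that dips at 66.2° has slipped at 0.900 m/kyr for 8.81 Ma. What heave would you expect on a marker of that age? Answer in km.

dip-slip = rate × time = 0.900 m/kyr × 8.81 Ma = 7929 m
heave = dip-slip × cos(dip) = 7929 × cos(66.2°) = 3200 m = 3.20 km

3.20 km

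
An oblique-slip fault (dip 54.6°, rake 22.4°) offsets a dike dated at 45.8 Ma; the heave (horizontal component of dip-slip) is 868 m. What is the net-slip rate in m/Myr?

85.9 m/Myr

dip-slip = heave / cos(dip) = 868 / cos(54.6°) = 1498 m
net slip = dip-slip / sin(rake) = 1498 / sin(22.4°) = 3932 m
rate = 3932 m / 45.8 Ma = 0.0000859 m/yr = 85.9 m/Myr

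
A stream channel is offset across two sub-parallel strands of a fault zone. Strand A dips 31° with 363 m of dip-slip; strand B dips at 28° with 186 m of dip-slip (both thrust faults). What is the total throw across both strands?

274 m

throw_A = 363 × sin(31°) = 187 m
throw_B = 186 × sin(28°) = 87.32 m
total = 187 + 87.32 = 274 m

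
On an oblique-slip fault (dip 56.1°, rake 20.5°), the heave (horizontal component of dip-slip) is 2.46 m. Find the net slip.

dip-slip = heave / cos(dip) = 2.46 / cos(56.1°) = 4.411 m
net slip = dip-slip / sin(rake) = 4.411 / sin(20.5°) = 12.6 m

12.6 m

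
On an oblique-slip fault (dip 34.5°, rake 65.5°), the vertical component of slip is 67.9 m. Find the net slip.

132 m

dip-slip = throw / sin(dip) = 67.9 / sin(34.5°) = 119.9 m
net slip = dip-slip / sin(rake) = 119.9 / sin(65.5°) = 132 m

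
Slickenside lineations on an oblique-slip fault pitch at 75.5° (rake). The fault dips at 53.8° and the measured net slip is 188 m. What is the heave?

107 m

dip-slip = net slip × sin(rake) = 188 m × sin(75.5°) = 182 m
heave = dip-slip × cos(dip) = 182 × cos(53.8°) = 107 m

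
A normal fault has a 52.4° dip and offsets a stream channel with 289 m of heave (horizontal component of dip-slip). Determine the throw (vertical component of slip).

throw = heave × tan(dip) = 289 × tan(52.4°) = 375 m

375 m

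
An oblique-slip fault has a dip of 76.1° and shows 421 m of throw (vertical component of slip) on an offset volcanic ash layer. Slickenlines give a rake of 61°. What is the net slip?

dip-slip = throw / sin(dip) = 421 / sin(76.1°) = 433.7 m
net slip = dip-slip / sin(rake) = 433.7 / sin(61°) = 496 m

496 m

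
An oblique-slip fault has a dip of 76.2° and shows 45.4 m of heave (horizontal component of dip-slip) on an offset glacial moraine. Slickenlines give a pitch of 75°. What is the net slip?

197 m

dip-slip = heave / cos(dip) = 45.4 / cos(76.2°) = 190.3 m
net slip = dip-slip / sin(rake) = 190.3 / sin(75°) = 197 m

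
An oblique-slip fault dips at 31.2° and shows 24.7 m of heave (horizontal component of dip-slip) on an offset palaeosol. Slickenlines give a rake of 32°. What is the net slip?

dip-slip = heave / cos(dip) = 24.7 / cos(31.2°) = 28.88 m
net slip = dip-slip / sin(rake) = 28.88 / sin(32°) = 54.5 m

54.5 m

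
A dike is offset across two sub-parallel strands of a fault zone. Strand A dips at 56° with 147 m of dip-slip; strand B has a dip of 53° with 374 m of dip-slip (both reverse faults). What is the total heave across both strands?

307 m

heave_A = 147 × cos(56°) = 82.20 m
heave_B = 374 × cos(53°) = 225.1 m
total = 82.20 + 225.1 = 307 m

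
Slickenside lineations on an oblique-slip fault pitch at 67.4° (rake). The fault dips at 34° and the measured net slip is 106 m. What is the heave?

81.1 m

dip-slip = net slip × sin(rake) = 106 m × sin(67.4°) = 97.86 m
heave = dip-slip × cos(dip) = 97.86 × cos(34°) = 81.1 m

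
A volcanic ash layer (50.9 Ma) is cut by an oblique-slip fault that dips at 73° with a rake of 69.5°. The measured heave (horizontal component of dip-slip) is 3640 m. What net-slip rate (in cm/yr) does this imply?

0.0261 cm/yr

dip-slip = heave / cos(dip) = 3640 / cos(73°) = 12450 m
net slip = dip-slip / sin(rake) = 12450 / sin(69.5°) = 13290 m
rate = 13290 m / 50.9 Ma = 0.000261 m/yr = 0.0261 cm/yr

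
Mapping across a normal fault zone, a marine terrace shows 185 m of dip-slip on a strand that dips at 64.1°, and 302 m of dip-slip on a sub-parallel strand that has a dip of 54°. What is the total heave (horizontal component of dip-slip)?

heave_A = 185 × cos(64.1°) = 80.81 m
heave_B = 302 × cos(54°) = 177.5 m
total = 80.81 + 177.5 = 258 m

258 m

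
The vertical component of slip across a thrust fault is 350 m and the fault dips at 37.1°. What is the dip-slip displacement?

dip-slip = throw / sin(dip) = 350 / sin(37.1°) = 580 m

580 m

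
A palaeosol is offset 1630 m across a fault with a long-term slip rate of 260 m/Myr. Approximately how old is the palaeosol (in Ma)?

6.27 Ma

age = offset / rate = 1630 m / (260 m/Myr) = 6.27e+06 yr = 6.27 Ma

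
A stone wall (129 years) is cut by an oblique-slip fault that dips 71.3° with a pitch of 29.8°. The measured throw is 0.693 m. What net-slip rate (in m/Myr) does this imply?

dip-slip = throw / sin(dip) = 0.693 / sin(71.3°) = 0.7316 m
net slip = dip-slip / sin(rake) = 0.7316 / sin(29.8°) = 1.472 m
rate = 1.472 m / 129 years = 0.0114 m/yr = 11400 m/Myr

11400 m/Myr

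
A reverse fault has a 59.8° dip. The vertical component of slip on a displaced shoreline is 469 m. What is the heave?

heave = throw / tan(dip) = 469 / tan(59.8°) = 273 m

273 m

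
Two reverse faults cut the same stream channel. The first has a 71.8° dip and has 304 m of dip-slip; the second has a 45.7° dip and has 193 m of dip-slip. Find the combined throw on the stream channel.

427 m

throw_A = 304 × sin(71.8°) = 288.8 m
throw_B = 193 × sin(45.7°) = 138.1 m
total = 288.8 + 138.1 = 427 m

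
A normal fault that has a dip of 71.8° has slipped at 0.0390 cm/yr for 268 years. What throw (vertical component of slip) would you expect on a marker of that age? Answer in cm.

dip-slip = rate × time = 0.0390 cm/yr × 268 years = 0.1045 m
throw = dip-slip × sin(dip) = 0.1045 × sin(71.8°) = 0.0993 m = 9.93 cm

9.93 cm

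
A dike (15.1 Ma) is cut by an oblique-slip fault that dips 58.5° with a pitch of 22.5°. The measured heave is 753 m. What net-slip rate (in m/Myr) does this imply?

dip-slip = heave / cos(dip) = 753 / cos(58.5°) = 1441 m
net slip = dip-slip / sin(rake) = 1441 / sin(22.5°) = 3766 m
rate = 3766 m / 15.1 Ma = 0.000249 m/yr = 249 m/Myr

249 m/Myr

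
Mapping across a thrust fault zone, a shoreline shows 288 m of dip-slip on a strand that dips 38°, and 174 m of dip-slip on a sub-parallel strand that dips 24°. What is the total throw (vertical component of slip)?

248 m

throw_A = 288 × sin(38°) = 177.3 m
throw_B = 174 × sin(24°) = 70.77 m
total = 177.3 + 70.77 = 248 m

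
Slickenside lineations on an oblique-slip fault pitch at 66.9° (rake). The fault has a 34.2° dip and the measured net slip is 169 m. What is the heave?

129 m

dip-slip = net slip × sin(rake) = 169 m × sin(66.9°) = 155.4 m
heave = dip-slip × cos(dip) = 155.4 × cos(34.2°) = 129 m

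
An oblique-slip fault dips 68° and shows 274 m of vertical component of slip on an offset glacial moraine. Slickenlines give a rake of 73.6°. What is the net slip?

308 m

dip-slip = throw / sin(dip) = 274 / sin(68°) = 295.5 m
net slip = dip-slip / sin(rake) = 295.5 / sin(73.6°) = 308 m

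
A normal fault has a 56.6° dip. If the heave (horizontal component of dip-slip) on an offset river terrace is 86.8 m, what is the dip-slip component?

158 m

dip-slip = heave / cos(dip) = 86.8 / cos(56.6°) = 158 m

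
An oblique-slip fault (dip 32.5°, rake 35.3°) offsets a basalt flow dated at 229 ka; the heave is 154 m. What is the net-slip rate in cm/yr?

0.138 cm/yr

dip-slip = heave / cos(dip) = 154 / cos(32.5°) = 182.6 m
net slip = dip-slip / sin(rake) = 182.6 / sin(35.3°) = 316 m
rate = 316 m / 229 ka = 0.00138 m/yr = 0.138 cm/yr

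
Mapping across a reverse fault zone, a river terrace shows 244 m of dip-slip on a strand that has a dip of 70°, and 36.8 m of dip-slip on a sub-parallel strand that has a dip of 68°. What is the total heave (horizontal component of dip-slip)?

heave_A = 244 × cos(70°) = 83.45 m
heave_B = 36.8 × cos(68°) = 13.79 m
total = 83.45 + 13.79 = 97.2 m

97.2 m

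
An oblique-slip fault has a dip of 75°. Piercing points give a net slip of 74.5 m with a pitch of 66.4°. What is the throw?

65.9 m

dip-slip = net slip × sin(rake) = 74.5 m × sin(66.4°) = 68.27 m
throw = dip-slip × sin(dip) = 68.27 × sin(75°) = 65.9 m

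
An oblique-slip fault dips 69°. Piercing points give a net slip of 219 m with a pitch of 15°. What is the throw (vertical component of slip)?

dip-slip = net slip × sin(rake) = 219 m × sin(15°) = 56.68 m
throw = dip-slip × sin(dip) = 56.68 × sin(69°) = 52.9 m

52.9 m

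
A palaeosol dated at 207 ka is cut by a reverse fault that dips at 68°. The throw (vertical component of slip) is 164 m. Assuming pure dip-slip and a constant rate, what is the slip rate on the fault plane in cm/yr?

dip-slip = throw / sin(dip) = 164 m / sin(68°) = 176.9 m
rate = 176.9 m / 207 ka = 0.000854 m/yr = 0.0854 cm/yr

0.0854 cm/yr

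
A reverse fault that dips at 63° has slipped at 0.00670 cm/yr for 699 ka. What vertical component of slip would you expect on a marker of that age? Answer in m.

dip-slip = rate × time = 0.00670 cm/yr × 699 ka = 46.83 m
throw = dip-slip × sin(dip) = 46.83 × sin(63°) = 41.7 m

41.7 m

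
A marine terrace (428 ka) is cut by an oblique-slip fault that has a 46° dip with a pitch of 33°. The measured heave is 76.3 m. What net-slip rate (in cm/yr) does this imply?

dip-slip = heave / cos(dip) = 76.3 / cos(46°) = 109.8 m
net slip = dip-slip / sin(rake) = 109.8 / sin(33°) = 201.7 m
rate = 201.7 m / 428 ka = 0.000471 m/yr = 0.0471 cm/yr

0.0471 cm/yr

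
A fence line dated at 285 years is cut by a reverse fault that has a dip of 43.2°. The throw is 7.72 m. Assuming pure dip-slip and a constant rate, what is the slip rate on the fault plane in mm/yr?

dip-slip = throw / sin(dip) = 7.72 m / sin(43.2°) = 11.28 m
rate = 11.28 m / 285 years = 0.0396 m/yr = 39.6 mm/yr

39.6 mm/yr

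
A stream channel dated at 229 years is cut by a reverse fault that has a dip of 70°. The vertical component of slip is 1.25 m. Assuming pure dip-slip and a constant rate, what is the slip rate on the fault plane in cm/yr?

dip-slip = throw / sin(dip) = 1.25 m / sin(70°) = 1.330 m
rate = 1.330 m / 229 years = 0.00581 m/yr = 0.581 cm/yr

0.581 cm/yr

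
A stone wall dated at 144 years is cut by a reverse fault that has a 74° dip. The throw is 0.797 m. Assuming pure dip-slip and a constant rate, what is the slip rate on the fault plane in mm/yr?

dip-slip = throw / sin(dip) = 0.797 m / sin(74°) = 0.8291 m
rate = 0.8291 m / 144 years = 0.00576 m/yr = 5.76 mm/yr

5.76 mm/yr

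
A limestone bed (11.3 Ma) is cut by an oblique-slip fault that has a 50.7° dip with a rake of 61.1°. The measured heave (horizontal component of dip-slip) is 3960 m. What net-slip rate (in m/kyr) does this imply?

dip-slip = heave / cos(dip) = 3960 / cos(50.7°) = 6252 m
net slip = dip-slip / sin(rake) = 6252 / sin(61.1°) = 7142 m
rate = 7142 m / 11.3 Ma = 0.000632 m/yr = 0.632 m/kyr

0.632 m/kyr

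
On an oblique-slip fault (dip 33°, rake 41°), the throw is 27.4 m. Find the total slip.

76.7 m

dip-slip = throw / sin(dip) = 27.4 / sin(33°) = 50.31 m
net slip = dip-slip / sin(rake) = 50.31 / sin(41°) = 76.7 m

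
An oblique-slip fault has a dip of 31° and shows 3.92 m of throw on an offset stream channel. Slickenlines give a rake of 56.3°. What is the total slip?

9.15 m

dip-slip = throw / sin(dip) = 3.92 / sin(31°) = 7.611 m
net slip = dip-slip / sin(rake) = 7.611 / sin(56.3°) = 9.15 m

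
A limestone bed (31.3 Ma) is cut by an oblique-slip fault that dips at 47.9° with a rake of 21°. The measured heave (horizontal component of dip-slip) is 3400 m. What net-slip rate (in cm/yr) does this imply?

dip-slip = heave / cos(dip) = 3400 / cos(47.9°) = 5071 m
net slip = dip-slip / sin(rake) = 5071 / sin(21°) = 14150 m
rate = 14150 m / 31.3 Ma = 0.000452 m/yr = 0.0452 cm/yr

0.0452 cm/yr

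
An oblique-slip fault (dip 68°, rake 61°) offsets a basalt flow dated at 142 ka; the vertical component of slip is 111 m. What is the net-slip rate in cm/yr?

0.0964 cm/yr

dip-slip = throw / sin(dip) = 111 / sin(68°) = 119.7 m
net slip = dip-slip / sin(rake) = 119.7 / sin(61°) = 136.9 m
rate = 136.9 m / 142 ka = 0.000964 m/yr = 0.0964 cm/yr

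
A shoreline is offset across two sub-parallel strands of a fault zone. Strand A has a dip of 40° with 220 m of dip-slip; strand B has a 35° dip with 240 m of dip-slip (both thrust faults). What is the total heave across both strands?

365 m

heave_A = 220 × cos(40°) = 168.5 m
heave_B = 240 × cos(35°) = 196.6 m
total = 168.5 + 196.6 = 365 m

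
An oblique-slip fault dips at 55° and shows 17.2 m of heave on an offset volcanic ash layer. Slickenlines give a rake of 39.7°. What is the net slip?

46.9 m

dip-slip = heave / cos(dip) = 17.2 / cos(55°) = 29.99 m
net slip = dip-slip / sin(rake) = 29.99 / sin(39.7°) = 46.9 m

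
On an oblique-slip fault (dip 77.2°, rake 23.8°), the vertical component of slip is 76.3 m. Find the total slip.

194 m

dip-slip = throw / sin(dip) = 76.3 / sin(77.2°) = 78.24 m
net slip = dip-slip / sin(rake) = 78.24 / sin(23.8°) = 194 m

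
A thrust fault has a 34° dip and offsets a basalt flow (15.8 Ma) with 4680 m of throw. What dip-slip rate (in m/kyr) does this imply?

dip-slip = throw / sin(dip) = 4680 m / sin(34°) = 8369 m
rate = 8369 m / 15.8 Ma = 0.000530 m/yr = 0.530 m/kyr

0.530 m/kyr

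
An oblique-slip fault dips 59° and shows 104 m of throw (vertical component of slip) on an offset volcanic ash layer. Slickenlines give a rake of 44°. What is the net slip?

175 m

dip-slip = throw / sin(dip) = 104 / sin(59°) = 121.3 m
net slip = dip-slip / sin(rake) = 121.3 / sin(44°) = 175 m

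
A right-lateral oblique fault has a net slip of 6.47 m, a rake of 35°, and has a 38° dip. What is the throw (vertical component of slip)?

2.28 m

dip-slip = net slip × sin(rake) = 6.47 m × sin(35°) = 3.711 m
throw = dip-slip × sin(dip) = 3.711 × sin(38°) = 2.28 m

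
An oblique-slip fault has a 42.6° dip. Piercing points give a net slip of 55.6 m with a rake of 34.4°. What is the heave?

23.1 m

dip-slip = net slip × sin(rake) = 55.6 m × sin(34.4°) = 31.41 m
heave = dip-slip × cos(dip) = 31.41 × cos(42.6°) = 23.1 m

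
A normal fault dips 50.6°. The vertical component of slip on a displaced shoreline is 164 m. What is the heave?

135 m

heave = throw / tan(dip) = 164 / tan(50.6°) = 135 m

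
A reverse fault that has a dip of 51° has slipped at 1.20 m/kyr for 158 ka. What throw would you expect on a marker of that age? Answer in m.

dip-slip = rate × time = 1.20 m/kyr × 158 ka = 189.6 m
throw = dip-slip × sin(dip) = 189.6 × sin(51°) = 147 m

147 m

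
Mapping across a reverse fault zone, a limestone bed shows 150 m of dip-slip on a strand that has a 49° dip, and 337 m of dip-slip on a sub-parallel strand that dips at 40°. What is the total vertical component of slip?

330 m

throw_A = 150 × sin(49°) = 113.2 m
throw_B = 337 × sin(40°) = 216.6 m
total = 113.2 + 216.6 = 330 m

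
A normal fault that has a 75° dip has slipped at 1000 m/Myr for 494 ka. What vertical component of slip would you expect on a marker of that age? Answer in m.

dip-slip = rate × time = 1000 m/Myr × 494 ka = 494 m
throw = dip-slip × sin(dip) = 494 × sin(75°) = 477 m

477 m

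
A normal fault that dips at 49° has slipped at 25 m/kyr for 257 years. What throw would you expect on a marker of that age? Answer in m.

4.85 m

dip-slip = rate × time = 25 m/kyr × 257 years = 6.425 m
throw = dip-slip × sin(dip) = 6.425 × sin(49°) = 4.85 m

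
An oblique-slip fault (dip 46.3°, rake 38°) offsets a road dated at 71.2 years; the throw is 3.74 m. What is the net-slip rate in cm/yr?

dip-slip = throw / sin(dip) = 3.74 / sin(46.3°) = 5.173 m
net slip = dip-slip / sin(rake) = 5.173 / sin(38°) = 8.403 m
rate = 8.403 m / 71.2 years = 0.118 m/yr = 11.8 cm/yr

11.8 cm/yr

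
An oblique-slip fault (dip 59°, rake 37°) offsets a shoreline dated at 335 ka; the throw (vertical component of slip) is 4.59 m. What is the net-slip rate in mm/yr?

0.0266 mm/yr

dip-slip = throw / sin(dip) = 4.59 / sin(59°) = 5.355 m
net slip = dip-slip / sin(rake) = 5.355 / sin(37°) = 8.898 m
rate = 8.898 m / 335 ka = 0.0000266 m/yr = 0.0266 mm/yr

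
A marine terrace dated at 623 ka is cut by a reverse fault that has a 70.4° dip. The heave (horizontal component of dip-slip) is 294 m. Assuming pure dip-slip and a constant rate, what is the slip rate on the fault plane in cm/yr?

0.141 cm/yr

dip-slip = heave / cos(dip) = 294 m / cos(70.4°) = 876.4 m
rate = 876.4 m / 623 ka = 0.00141 m/yr = 0.141 cm/yr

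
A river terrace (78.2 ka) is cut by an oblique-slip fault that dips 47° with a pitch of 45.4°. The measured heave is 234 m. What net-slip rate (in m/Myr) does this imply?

dip-slip = heave / cos(dip) = 234 / cos(47°) = 343.1 m
net slip = dip-slip / sin(rake) = 343.1 / sin(45.4°) = 481.9 m
rate = 481.9 m / 78.2 ka = 0.00616 m/yr = 6160 m/Myr

6160 m/Myr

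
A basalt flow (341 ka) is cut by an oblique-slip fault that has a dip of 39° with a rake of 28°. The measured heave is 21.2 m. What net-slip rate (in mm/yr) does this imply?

0.170 mm/yr

dip-slip = heave / cos(dip) = 21.2 / cos(39°) = 27.28 m
net slip = dip-slip / sin(rake) = 27.28 / sin(28°) = 58.11 m
rate = 58.11 m / 341 ka = 0.000170 m/yr = 0.170 mm/yr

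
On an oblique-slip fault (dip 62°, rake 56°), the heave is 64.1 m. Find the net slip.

165 m

dip-slip = heave / cos(dip) = 64.1 / cos(62°) = 136.5 m
net slip = dip-slip / sin(rake) = 136.5 / sin(56°) = 165 m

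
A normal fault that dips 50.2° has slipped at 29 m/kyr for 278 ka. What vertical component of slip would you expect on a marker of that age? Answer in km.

6.19 km

dip-slip = rate × time = 29 m/kyr × 278 ka = 8062 m
throw = dip-slip × sin(dip) = 8062 × sin(50.2°) = 6190 m = 6.19 km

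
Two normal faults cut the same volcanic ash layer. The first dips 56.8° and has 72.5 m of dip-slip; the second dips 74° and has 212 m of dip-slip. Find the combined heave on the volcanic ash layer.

heave_A = 72.5 × cos(56.8°) = 39.70 m
heave_B = 212 × cos(74°) = 58.44 m
total = 39.70 + 58.44 = 98.1 m

98.1 m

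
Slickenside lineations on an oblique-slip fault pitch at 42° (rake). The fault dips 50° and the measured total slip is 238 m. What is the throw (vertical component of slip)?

122 m

dip-slip = net slip × sin(rake) = 238 m × sin(42°) = 159.3 m
throw = dip-slip × sin(dip) = 159.3 × sin(50°) = 122 m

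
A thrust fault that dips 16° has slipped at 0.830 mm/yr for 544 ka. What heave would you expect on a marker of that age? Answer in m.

434 m

dip-slip = rate × time = 0.830 mm/yr × 544 ka = 451.5 m
heave = dip-slip × cos(dip) = 451.5 × cos(16°) = 434 m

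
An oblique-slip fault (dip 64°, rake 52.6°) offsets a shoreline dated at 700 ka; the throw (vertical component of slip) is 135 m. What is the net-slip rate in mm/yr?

dip-slip = throw / sin(dip) = 135 / sin(64°) = 150.2 m
net slip = dip-slip / sin(rake) = 150.2 / sin(52.6°) = 189.1 m
rate = 189.1 m / 700 ka = 0.000270 m/yr = 0.270 mm/yr

0.270 mm/yr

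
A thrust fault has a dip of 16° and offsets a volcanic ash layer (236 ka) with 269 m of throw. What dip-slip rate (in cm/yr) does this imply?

dip-slip = throw / sin(dip) = 269 m / sin(16°) = 975.9 m
rate = 975.9 m / 236 ka = 0.00414 m/yr = 0.414 cm/yr

0.414 cm/yr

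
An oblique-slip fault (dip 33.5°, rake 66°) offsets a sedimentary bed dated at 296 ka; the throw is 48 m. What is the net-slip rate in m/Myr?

322 m/Myr

dip-slip = throw / sin(dip) = 48 / sin(33.5°) = 86.97 m
net slip = dip-slip / sin(rake) = 86.97 / sin(66°) = 95.20 m
rate = 95.20 m / 296 ka = 0.000322 m/yr = 322 m/Myr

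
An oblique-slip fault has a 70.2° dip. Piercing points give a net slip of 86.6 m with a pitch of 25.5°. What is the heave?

12.6 m

dip-slip = net slip × sin(rake) = 86.6 m × sin(25.5°) = 37.28 m
heave = dip-slip × cos(dip) = 37.28 × cos(70.2°) = 12.6 m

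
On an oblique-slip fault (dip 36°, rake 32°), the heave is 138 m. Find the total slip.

dip-slip = heave / cos(dip) = 138 / cos(36°) = 170.6 m
net slip = dip-slip / sin(rake) = 170.6 / sin(32°) = 322 m

322 m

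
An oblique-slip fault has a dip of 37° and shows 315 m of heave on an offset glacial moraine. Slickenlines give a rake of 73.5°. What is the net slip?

dip-slip = heave / cos(dip) = 315 / cos(37°) = 394.4 m
net slip = dip-slip / sin(rake) = 394.4 / sin(73.5°) = 411 m

411 m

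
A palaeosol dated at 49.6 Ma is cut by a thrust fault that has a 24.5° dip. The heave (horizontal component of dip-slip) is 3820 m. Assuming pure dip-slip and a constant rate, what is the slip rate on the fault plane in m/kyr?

0.0846 m/kyr

dip-slip = heave / cos(dip) = 3820 m / cos(24.5°) = 4198 m
rate = 4198 m / 49.6 Ma = 0.0000846 m/yr = 0.0846 m/kyr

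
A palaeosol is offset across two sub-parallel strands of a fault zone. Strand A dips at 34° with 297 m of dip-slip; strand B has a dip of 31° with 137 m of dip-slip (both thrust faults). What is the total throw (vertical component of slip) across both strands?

throw_A = 297 × sin(34°) = 166.1 m
throw_B = 137 × sin(31°) = 70.56 m
total = 166.1 + 70.56 = 237 m

237 m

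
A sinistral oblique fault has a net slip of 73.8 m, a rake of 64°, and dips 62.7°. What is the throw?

58.9 m

dip-slip = net slip × sin(rake) = 73.8 m × sin(64°) = 66.33 m
throw = dip-slip × sin(dip) = 66.33 × sin(62.7°) = 58.9 m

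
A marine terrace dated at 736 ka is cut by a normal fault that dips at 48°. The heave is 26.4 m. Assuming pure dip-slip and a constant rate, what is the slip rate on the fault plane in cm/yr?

dip-slip = heave / cos(dip) = 26.4 m / cos(48°) = 39.45 m
rate = 39.45 m / 736 ka = 0.0000536 m/yr = 0.00536 cm/yr

0.00536 cm/yr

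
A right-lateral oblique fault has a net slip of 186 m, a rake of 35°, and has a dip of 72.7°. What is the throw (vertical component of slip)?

102 m

dip-slip = net slip × sin(rake) = 186 m × sin(35°) = 106.7 m
throw = dip-slip × sin(dip) = 106.7 × sin(72.7°) = 102 m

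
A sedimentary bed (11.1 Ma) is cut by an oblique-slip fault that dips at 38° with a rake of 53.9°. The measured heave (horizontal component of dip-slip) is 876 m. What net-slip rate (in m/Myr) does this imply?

124 m/Myr

dip-slip = heave / cos(dip) = 876 / cos(38°) = 1112 m
net slip = dip-slip / sin(rake) = 1112 / sin(53.9°) = 1376 m
rate = 1376 m / 11.1 Ma = 0.000124 m/yr = 124 m/Myr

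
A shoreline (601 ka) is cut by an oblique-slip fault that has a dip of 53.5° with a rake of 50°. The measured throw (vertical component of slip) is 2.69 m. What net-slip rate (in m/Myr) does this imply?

7.27 m/Myr

dip-slip = throw / sin(dip) = 2.69 / sin(53.5°) = 3.346 m
net slip = dip-slip / sin(rake) = 3.346 / sin(50°) = 4.368 m
rate = 4.368 m / 601 ka = 0.00000727 m/yr = 7.27 m/Myr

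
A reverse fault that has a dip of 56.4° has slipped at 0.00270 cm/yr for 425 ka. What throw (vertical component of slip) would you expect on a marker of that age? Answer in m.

9.56 m

dip-slip = rate × time = 0.00270 cm/yr × 425 ka = 11.48 m
throw = dip-slip × sin(dip) = 11.48 × sin(56.4°) = 9.56 m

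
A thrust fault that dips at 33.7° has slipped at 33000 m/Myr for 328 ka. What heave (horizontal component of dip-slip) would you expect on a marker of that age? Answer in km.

dip-slip = rate × time = 33000 m/Myr × 328 ka = 10820 m
heave = dip-slip × cos(dip) = 10820 × cos(33.7°) = 9010 m = 9.01 km

9.01 km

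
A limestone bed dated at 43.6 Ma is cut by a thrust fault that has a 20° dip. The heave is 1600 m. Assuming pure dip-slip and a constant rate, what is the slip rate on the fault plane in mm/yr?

dip-slip = heave / cos(dip) = 1600 m / cos(20°) = 1703 m
rate = 1703 m / 43.6 Ma = 0.0000391 m/yr = 0.0391 mm/yr

0.0391 mm/yr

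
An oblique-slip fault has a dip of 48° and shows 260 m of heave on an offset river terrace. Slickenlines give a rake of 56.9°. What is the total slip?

dip-slip = heave / cos(dip) = 260 / cos(48°) = 388.6 m
net slip = dip-slip / sin(rake) = 388.6 / sin(56.9°) = 464 m

464 m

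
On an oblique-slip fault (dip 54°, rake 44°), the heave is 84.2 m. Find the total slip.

206 m

dip-slip = heave / cos(dip) = 84.2 / cos(54°) = 143.2 m
net slip = dip-slip / sin(rake) = 143.2 / sin(44°) = 206 m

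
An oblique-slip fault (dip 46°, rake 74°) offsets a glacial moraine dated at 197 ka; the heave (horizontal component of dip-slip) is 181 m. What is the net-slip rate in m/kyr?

1.38 m/kyr

dip-slip = heave / cos(dip) = 181 / cos(46°) = 260.6 m
net slip = dip-slip / sin(rake) = 260.6 / sin(74°) = 271.1 m
rate = 271.1 m / 197 ka = 0.00138 m/yr = 1.38 m/kyr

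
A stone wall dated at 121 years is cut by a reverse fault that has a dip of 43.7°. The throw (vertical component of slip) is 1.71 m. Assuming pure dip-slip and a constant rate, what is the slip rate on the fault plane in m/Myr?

dip-slip = throw / sin(dip) = 1.71 m / sin(43.7°) = 2.475 m
rate = 2.475 m / 121 years = 0.0205 m/yr = 20500 m/Myr

20500 m/Myr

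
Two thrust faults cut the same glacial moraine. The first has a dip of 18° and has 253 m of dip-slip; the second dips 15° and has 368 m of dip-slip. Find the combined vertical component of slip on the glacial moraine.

173 m

throw_A = 253 × sin(18°) = 78.18 m
throw_B = 368 × sin(15°) = 95.25 m
total = 78.18 + 95.25 = 173 m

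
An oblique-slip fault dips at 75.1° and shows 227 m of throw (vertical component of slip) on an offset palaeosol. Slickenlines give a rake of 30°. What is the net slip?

470 m

dip-slip = throw / sin(dip) = 227 / sin(75.1°) = 234.9 m
net slip = dip-slip / sin(rake) = 234.9 / sin(30°) = 470 m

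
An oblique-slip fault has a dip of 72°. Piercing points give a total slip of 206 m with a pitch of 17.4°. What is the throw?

58.6 m

dip-slip = net slip × sin(rake) = 206 m × sin(17.4°) = 61.60 m
throw = dip-slip × sin(dip) = 61.60 × sin(72°) = 58.6 m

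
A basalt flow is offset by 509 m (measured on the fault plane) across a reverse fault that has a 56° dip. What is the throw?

422 m

throw = dip-slip × sin(dip) = 509 m × sin(56°) = 422 m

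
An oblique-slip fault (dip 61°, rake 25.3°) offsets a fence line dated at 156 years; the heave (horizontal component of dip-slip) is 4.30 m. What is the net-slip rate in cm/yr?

dip-slip = heave / cos(dip) = 4.30 / cos(61°) = 8.869 m
net slip = dip-slip / sin(rake) = 8.869 / sin(25.3°) = 20.75 m
rate = 20.75 m / 156 years = 0.133 m/yr = 13.3 cm/yr

13.3 cm/yr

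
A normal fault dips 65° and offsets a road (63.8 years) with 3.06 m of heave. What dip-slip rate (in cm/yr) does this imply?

11.3 cm/yr

dip-slip = heave / cos(dip) = 3.06 m / cos(65°) = 7.241 m
rate = 7.241 m / 63.8 years = 0.113 m/yr = 11.3 cm/yr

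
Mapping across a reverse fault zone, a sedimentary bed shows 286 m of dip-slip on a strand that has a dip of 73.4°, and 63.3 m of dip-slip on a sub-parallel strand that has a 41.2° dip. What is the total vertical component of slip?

316 m

throw_A = 286 × sin(73.4°) = 274.1 m
throw_B = 63.3 × sin(41.2°) = 41.70 m
total = 274.1 + 41.70 = 316 m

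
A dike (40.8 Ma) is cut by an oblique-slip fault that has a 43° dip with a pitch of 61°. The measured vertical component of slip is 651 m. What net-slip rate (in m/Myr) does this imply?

dip-slip = throw / sin(dip) = 651 / sin(43°) = 954.5 m
net slip = dip-slip / sin(rake) = 954.5 / sin(61°) = 1091 m
rate = 1091 m / 40.8 Ma = 0.0000267 m/yr = 26.7 m/Myr

26.7 m/Myr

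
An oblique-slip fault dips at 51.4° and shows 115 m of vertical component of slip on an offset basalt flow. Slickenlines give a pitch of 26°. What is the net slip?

dip-slip = throw / sin(dip) = 115 / sin(51.4°) = 147.1 m
net slip = dip-slip / sin(rake) = 147.1 / sin(26°) = 336 m

336 m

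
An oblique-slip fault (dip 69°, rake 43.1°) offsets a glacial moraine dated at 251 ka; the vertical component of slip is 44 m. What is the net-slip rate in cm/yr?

0.0275 cm/yr

dip-slip = throw / sin(dip) = 44 / sin(69°) = 47.13 m
net slip = dip-slip / sin(rake) = 47.13 / sin(43.1°) = 68.98 m
rate = 68.98 m / 251 ka = 0.000275 m/yr = 0.0275 cm/yr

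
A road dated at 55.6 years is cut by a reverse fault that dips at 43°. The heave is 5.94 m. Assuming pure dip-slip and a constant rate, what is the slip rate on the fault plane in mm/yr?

146 mm/yr

dip-slip = heave / cos(dip) = 5.94 m / cos(43°) = 8.122 m
rate = 8.122 m / 55.6 years = 0.146 m/yr = 146 mm/yr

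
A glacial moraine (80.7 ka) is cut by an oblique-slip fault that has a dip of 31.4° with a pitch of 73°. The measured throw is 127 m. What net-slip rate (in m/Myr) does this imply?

dip-slip = throw / sin(dip) = 127 / sin(31.4°) = 243.8 m
net slip = dip-slip / sin(rake) = 243.8 / sin(73°) = 254.9 m
rate = 254.9 m / 80.7 ka = 0.00316 m/yr = 3160 m/Myr

3160 m/Myr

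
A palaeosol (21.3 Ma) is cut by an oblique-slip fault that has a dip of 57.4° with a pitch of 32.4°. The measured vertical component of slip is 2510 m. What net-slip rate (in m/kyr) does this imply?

0.261 m/kyr

dip-slip = throw / sin(dip) = 2510 / sin(57.4°) = 2979 m
net slip = dip-slip / sin(rake) = 2979 / sin(32.4°) = 5560 m
rate = 5560 m / 21.3 Ma = 0.000261 m/yr = 0.261 m/kyr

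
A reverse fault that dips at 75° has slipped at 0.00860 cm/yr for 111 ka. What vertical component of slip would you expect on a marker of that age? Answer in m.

dip-slip = rate × time = 0.00860 cm/yr × 111 ka = 9.546 m
throw = dip-slip × sin(dip) = 9.546 × sin(75°) = 9.22 m

9.22 m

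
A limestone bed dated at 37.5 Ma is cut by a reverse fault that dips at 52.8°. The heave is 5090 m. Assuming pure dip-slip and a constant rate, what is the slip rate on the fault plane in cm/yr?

0.0225 cm/yr

dip-slip = heave / cos(dip) = 5090 m / cos(52.8°) = 8419 m
rate = 8419 m / 37.5 Ma = 0.000225 m/yr = 0.0225 cm/yr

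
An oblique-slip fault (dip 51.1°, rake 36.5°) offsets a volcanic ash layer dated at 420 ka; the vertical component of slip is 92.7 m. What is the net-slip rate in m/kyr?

dip-slip = throw / sin(dip) = 92.7 / sin(51.1°) = 119.1 m
net slip = dip-slip / sin(rake) = 119.1 / sin(36.5°) = 200.3 m
rate = 200.3 m / 420 ka = 0.000477 m/yr = 0.477 m/kyr

0.477 m/kyr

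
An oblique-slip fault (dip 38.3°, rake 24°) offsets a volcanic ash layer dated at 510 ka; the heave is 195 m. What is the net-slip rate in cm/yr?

dip-slip = heave / cos(dip) = 195 / cos(38.3°) = 248.5 m
net slip = dip-slip / sin(rake) = 248.5 / sin(24°) = 610.9 m
rate = 610.9 m / 510 ka = 0.00120 m/yr = 0.120 cm/yr

0.120 cm/yr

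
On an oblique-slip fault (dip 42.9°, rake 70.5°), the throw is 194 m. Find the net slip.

dip-slip = throw / sin(dip) = 194 / sin(42.9°) = 285 m
net slip = dip-slip / sin(rake) = 285 / sin(70.5°) = 302 m

302 m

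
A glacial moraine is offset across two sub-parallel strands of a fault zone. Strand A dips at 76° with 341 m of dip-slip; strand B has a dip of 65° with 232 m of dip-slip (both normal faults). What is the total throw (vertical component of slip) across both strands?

throw_A = 341 × sin(76°) = 330.9 m
throw_B = 232 × sin(65°) = 210.3 m
total = 330.9 + 210.3 = 541 m

541 m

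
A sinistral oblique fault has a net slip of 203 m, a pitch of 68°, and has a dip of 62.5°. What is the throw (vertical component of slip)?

167 m

dip-slip = net slip × sin(rake) = 203 m × sin(68°) = 188.2 m
throw = dip-slip × sin(dip) = 188.2 × sin(62.5°) = 167 m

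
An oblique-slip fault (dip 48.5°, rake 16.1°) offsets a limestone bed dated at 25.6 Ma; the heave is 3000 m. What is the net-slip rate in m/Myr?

638 m/Myr

dip-slip = heave / cos(dip) = 3000 / cos(48.5°) = 4527 m
net slip = dip-slip / sin(rake) = 4527 / sin(16.1°) = 16330 m
rate = 16330 m / 25.6 Ma = 0.000638 m/yr = 638 m/Myr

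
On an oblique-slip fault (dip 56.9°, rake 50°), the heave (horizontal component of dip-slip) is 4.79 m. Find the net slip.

dip-slip = heave / cos(dip) = 4.79 / cos(56.9°) = 8.771 m
net slip = dip-slip / sin(rake) = 8.771 / sin(50°) = 11.5 m

11.5 m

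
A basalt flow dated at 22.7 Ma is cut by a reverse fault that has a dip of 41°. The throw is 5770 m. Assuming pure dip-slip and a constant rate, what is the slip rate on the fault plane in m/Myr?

dip-slip = throw / sin(dip) = 5770 m / sin(41°) = 8795 m
rate = 8795 m / 22.7 Ma = 0.000387 m/yr = 387 m/Myr

387 m/Myr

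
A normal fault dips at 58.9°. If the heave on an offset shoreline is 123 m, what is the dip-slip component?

dip-slip = heave / cos(dip) = 123 / cos(58.9°) = 238 m

238 m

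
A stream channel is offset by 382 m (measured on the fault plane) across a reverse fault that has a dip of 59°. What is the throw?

throw = dip-slip × sin(dip) = 382 m × sin(59°) = 327 m

327 m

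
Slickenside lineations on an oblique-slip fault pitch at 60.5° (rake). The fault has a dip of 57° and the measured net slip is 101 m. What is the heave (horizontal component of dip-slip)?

47.9 m

dip-slip = net slip × sin(rake) = 101 m × sin(60.5°) = 87.91 m
heave = dip-slip × cos(dip) = 87.91 × cos(57°) = 47.9 m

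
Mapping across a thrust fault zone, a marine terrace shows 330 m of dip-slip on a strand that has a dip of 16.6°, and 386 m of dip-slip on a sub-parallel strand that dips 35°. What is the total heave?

heave_A = 330 × cos(16.6°) = 316.2 m
heave_B = 386 × cos(35°) = 316.2 m
total = 316.2 + 316.2 = 632 m

632 m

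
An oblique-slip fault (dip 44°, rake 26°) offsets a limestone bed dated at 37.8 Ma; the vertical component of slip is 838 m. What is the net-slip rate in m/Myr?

72.8 m/Myr

dip-slip = throw / sin(dip) = 838 / sin(44°) = 1206 m
net slip = dip-slip / sin(rake) = 1206 / sin(26°) = 2752 m
rate = 2752 m / 37.8 Ma = 0.0000728 m/yr = 72.8 m/Myr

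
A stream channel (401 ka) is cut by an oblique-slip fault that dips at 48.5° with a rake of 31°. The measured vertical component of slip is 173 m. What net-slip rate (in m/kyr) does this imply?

dip-slip = throw / sin(dip) = 173 / sin(48.5°) = 231 m
net slip = dip-slip / sin(rake) = 231 / sin(31°) = 448.5 m
rate = 448.5 m / 401 ka = 0.00112 m/yr = 1.12 m/kyr

1.12 m/kyr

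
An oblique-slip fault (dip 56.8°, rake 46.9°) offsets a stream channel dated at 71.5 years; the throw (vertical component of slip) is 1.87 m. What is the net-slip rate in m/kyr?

dip-slip = throw / sin(dip) = 1.87 / sin(56.8°) = 2.235 m
net slip = dip-slip / sin(rake) = 2.235 / sin(46.9°) = 3.061 m
rate = 3.061 m / 71.5 years = 0.0428 m/yr = 42.8 m/kyr

42.8 m/kyr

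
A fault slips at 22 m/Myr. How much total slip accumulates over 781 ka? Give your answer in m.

17.2 m

slip = rate × time = 22 m/Myr × 781 ka = 17.2 m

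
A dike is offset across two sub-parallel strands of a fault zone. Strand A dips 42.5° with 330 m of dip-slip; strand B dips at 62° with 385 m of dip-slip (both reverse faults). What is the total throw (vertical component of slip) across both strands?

563 m

throw_A = 330 × sin(42.5°) = 222.9 m
throw_B = 385 × sin(62°) = 339.9 m
total = 222.9 + 339.9 = 563 m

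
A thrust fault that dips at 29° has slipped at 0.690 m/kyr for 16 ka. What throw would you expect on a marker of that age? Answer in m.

5.35 m

dip-slip = rate × time = 0.690 m/kyr × 16 ka = 11.04 m
throw = dip-slip × sin(dip) = 11.04 × sin(29°) = 5.35 m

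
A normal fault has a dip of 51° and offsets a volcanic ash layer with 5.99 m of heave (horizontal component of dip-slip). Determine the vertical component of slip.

7.40 m

throw = heave × tan(dip) = 5.99 × tan(51°) = 7.40 m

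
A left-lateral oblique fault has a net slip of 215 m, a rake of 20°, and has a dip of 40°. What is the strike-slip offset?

202 m

strike-slip = net slip × cos(rake) = 215 m × cos(20°) = 202 m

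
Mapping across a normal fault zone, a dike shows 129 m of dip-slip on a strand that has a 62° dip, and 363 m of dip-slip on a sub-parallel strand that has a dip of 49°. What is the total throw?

388 m

throw_A = 129 × sin(62°) = 113.9 m
throw_B = 363 × sin(49°) = 274 m
total = 113.9 + 274 = 388 m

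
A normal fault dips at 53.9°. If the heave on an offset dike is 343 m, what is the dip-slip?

582 m

dip-slip = heave / cos(dip) = 343 / cos(53.9°) = 582 m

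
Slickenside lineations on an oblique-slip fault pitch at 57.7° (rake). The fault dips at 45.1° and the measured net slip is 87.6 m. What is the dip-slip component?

dip-slip = net slip × sin(rake) = 87.6 m × sin(57.7°) = 74 m

74 m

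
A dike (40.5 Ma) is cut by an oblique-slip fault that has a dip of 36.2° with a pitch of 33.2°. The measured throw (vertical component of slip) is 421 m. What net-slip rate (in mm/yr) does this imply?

0.0321 mm/yr

dip-slip = throw / sin(dip) = 421 / sin(36.2°) = 712.8 m
net slip = dip-slip / sin(rake) = 712.8 / sin(33.2°) = 1302 m
rate = 1302 m / 40.5 Ma = 0.0000321 m/yr = 0.0321 mm/yr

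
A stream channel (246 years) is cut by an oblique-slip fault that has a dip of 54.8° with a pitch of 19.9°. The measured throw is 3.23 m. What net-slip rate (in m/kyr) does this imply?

dip-slip = throw / sin(dip) = 3.23 / sin(54.8°) = 3.953 m
net slip = dip-slip / sin(rake) = 3.953 / sin(19.9°) = 11.61 m
rate = 11.61 m / 246 years = 0.0472 m/yr = 47.2 m/kyr

47.2 m/kyr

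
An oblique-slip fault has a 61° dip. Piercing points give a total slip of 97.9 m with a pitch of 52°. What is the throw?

67.5 m

dip-slip = net slip × sin(rake) = 97.9 m × sin(52°) = 77.15 m
throw = dip-slip × sin(dip) = 77.15 × sin(61°) = 67.5 m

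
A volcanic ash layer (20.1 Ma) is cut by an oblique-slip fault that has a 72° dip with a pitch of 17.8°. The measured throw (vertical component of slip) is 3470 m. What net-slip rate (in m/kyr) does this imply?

0.594 m/kyr

dip-slip = throw / sin(dip) = 3470 / sin(72°) = 3649 m
net slip = dip-slip / sin(rake) = 3649 / sin(17.8°) = 11940 m
rate = 11940 m / 20.1 Ma = 0.000594 m/yr = 0.594 m/kyr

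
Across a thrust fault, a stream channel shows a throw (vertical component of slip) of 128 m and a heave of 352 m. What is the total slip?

net slip = √(throw² + heave²) = √(128² + 352²) = 375 m

375 m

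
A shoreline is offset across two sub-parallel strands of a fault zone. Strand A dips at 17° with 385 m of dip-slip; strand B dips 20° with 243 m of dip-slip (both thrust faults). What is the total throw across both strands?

throw_A = 385 × sin(17°) = 112.6 m
throw_B = 243 × sin(20°) = 83.11 m
total = 112.6 + 83.11 = 196 m

196 m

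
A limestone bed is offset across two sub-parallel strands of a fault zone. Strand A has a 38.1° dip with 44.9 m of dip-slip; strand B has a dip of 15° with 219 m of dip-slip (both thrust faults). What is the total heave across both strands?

247 m

heave_A = 44.9 × cos(38.1°) = 35.33 m
heave_B = 219 × cos(15°) = 211.5 m
total = 35.33 + 211.5 = 247 m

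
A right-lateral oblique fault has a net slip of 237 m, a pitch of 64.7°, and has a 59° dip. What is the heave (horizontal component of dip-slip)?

dip-slip = net slip × sin(rake) = 237 m × sin(64.7°) = 214.3 m
heave = dip-slip × cos(dip) = 214.3 × cos(59°) = 110 m

110 m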